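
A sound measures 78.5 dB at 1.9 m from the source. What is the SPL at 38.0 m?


Given values:
  SPL1 = 78.5 dB, r1 = 1.9 m, r2 = 38.0 m
Formula: SPL2 = SPL1 - 20 * log10(r2 / r1)
Compute ratio: r2 / r1 = 38.0 / 1.9 = 20.0
Compute log10: log10(20.0) = 1.30103
Compute drop: 20 * 1.30103 = 26.0206
SPL2 = 78.5 - 26.0206 = 52.48

52.48 dB


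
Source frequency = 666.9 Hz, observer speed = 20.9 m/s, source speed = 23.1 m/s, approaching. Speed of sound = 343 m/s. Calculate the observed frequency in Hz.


Given values:
  f_s = 666.9 Hz, v_o = 20.9 m/s, v_s = 23.1 m/s
  Direction: approaching
Formula: f_o = f_s * (c + v_o) / (c - v_s)
Numerator: c + v_o = 343 + 20.9 = 363.9
Denominator: c - v_s = 343 - 23.1 = 319.9
f_o = 666.9 * 363.9 / 319.9 = 758.63

758.63 Hz


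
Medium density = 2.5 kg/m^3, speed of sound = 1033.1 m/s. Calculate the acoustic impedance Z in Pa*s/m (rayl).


Given values:
  rho = 2.5 kg/m^3
  c = 1033.1 m/s
Formula: Z = rho * c
Z = 2.5 * 1033.1
Z = 2582.75

2582.75 rayl


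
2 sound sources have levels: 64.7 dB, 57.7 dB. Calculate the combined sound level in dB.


Formula: L_total = 10 * log10( sum(10^(Li/10)) )
  Source 1: 10^(64.7/10) = 2951209.2267
  Source 2: 10^(57.7/10) = 588843.6554
Sum of linear values = 3540052.8821
L_total = 10 * log10(3540052.8821) = 65.49

65.49 dB


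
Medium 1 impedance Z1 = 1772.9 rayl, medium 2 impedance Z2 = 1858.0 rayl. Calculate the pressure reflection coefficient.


Given values:
  Z1 = 1772.9 rayl, Z2 = 1858.0 rayl
Formula: R = (Z2 - Z1) / (Z2 + Z1)
Numerator: Z2 - Z1 = 1858.0 - 1772.9 = 85.1
Denominator: Z2 + Z1 = 1858.0 + 1772.9 = 3630.9
R = 85.1 / 3630.9 = 0.0234

0.0234


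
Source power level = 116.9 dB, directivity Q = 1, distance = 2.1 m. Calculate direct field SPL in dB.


Given values:
  Lw = 116.9 dB, Q = 1, r = 2.1 m
Formula: SPL = Lw + 10 * log10(Q / (4 * pi * r^2))
Compute 4 * pi * r^2 = 4 * pi * 2.1^2 = 55.4177
Compute Q / denom = 1 / 55.4177 = 0.01804478
Compute 10 * log10(0.01804478) = -17.4365
SPL = 116.9 + (-17.4365) = 99.46

99.46 dB


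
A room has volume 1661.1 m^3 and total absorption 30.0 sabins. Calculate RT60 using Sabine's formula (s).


Given values:
  V = 1661.1 m^3
  A = 30.0 sabins
Formula: RT60 = 0.161 * V / A
Numerator: 0.161 * 1661.1 = 267.4371
RT60 = 267.4371 / 30.0 = 8.915

8.915 s


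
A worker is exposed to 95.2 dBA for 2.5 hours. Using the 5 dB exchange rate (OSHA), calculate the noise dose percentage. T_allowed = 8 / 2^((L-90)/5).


Given values:
  L = 95.2 dBA, T = 2.5 hours
Formula: T_allowed = 8 / 2^((L - 90) / 5)
Compute exponent: (95.2 - 90) / 5 = 1.04
Compute 2^(1.04) = 2.056228
T_allowed = 8 / 2.056228 = 3.890619 hours
Dose = (T / T_allowed) * 100
Dose = (2.5 / 3.890619) * 100 = 64.26

64.26 %


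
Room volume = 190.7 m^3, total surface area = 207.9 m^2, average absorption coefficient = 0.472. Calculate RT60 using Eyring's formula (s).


Given values:
  V = 190.7 m^3, S = 207.9 m^2, alpha = 0.472
Formula: RT60 = 0.161 * V / (-S * ln(1 - alpha))
Compute ln(1 - 0.472) = ln(0.528) = -0.638659
Denominator: -207.9 * -0.638659 = 132.7772
Numerator: 0.161 * 190.7 = 30.7027
RT60 = 30.7027 / 132.7772 = 0.231

0.231 s


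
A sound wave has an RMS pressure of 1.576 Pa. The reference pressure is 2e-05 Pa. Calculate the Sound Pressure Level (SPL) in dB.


Given values:
  p = 1.576 Pa
  p_ref = 2e-05 Pa
Formula: SPL = 20 * log10(p / p_ref)
Compute ratio: p / p_ref = 1.576 / 2e-05 = 78800
Compute log10: log10(78800) = 4.896526
Multiply: SPL = 20 * 4.896526 = 97.93

97.93 dB


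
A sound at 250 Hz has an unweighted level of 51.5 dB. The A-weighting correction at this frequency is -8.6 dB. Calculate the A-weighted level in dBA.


Given values:
  SPL = 51.5 dB
  A-weighting at 250 Hz = -8.6 dB
Formula: L_A = SPL + A_weight
L_A = 51.5 + (-8.6)
L_A = 42.9

42.9 dBA


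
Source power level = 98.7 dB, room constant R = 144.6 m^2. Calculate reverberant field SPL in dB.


Given values:
  Lw = 98.7 dB, R = 144.6 m^2
Formula: SPL = Lw + 10 * log10(4 / R)
Compute 4 / R = 4 / 144.6 = 0.027663
Compute 10 * log10(0.027663) = -15.581
SPL = 98.7 + (-15.581) = 83.12

83.12 dB


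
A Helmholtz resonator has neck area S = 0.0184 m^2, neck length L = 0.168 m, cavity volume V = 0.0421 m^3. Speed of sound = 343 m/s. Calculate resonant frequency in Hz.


Given values:
  S = 0.0184 m^2, L = 0.168 m, V = 0.0421 m^3, c = 343 m/s
Formula: f = (c / (2*pi)) * sqrt(S / (V * L))
Compute V * L = 0.0421 * 0.168 = 0.0070728
Compute S / (V * L) = 0.0184 / 0.0070728 = 2.6015
Compute sqrt(2.6015) = 1.612917
Compute c / (2*pi) = 343 / 6.283185 = 54.590148
f = 54.590148 * 1.612917 = 88.05

88.05 Hz


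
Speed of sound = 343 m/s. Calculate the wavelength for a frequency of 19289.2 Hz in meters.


Given values:
  c = 343 m/s, f = 19289.2 Hz
Formula: lambda = c / f
lambda = 343 / 19289.2
lambda = 0.0178

0.0178 m


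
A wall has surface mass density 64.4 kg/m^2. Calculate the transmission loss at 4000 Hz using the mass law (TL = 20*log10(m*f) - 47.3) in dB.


Given values:
  m = 64.4 kg/m^2, f = 4000 Hz
Formula: TL = 20 * log10(m * f) - 47.3
Compute m * f = 64.4 * 4000 = 257600.0
Compute log10(257600.0) = 5.410946
Compute 20 * 5.410946 = 108.2189
TL = 108.2189 - 47.3 = 60.92

60.92 dB


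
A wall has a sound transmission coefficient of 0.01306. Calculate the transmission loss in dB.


Given values:
  tau = 0.01306
Formula: TL = 10 * log10(1 / tau)
Compute 1 / tau = 1 / 0.01306 = 76.5697
Compute log10(76.5697) = 1.884057
TL = 10 * 1.884057 = 18.84

18.84 dB


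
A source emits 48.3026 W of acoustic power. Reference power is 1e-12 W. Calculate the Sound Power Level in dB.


Given values:
  W = 48.3026 W
  W_ref = 1e-12 W
Formula: SWL = 10 * log10(W / W_ref)
Compute ratio: W / W_ref = 48302600000000
Compute log10: log10(48302600000000) = 13.683971
Multiply: SWL = 10 * 13.683971 = 136.84

136.84 dB


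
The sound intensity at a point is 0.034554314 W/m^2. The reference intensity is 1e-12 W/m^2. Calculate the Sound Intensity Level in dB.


Given values:
  I = 0.034554314 W/m^2
  I_ref = 1e-12 W/m^2
Formula: SIL = 10 * log10(I / I_ref)
Compute ratio: I / I_ref = 34554314000
Compute log10: log10(34554314000) = 10.538502
Multiply: SIL = 10 * 10.538502 = 105.39

105.39 dB


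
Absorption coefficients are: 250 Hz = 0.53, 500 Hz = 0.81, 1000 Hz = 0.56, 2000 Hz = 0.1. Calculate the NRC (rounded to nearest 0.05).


Given values:
  a_250 = 0.53, a_500 = 0.81
  a_1000 = 0.56, a_2000 = 0.1
Formula: NRC = (a250 + a500 + a1000 + a2000) / 4
Sum = 0.53 + 0.81 + 0.56 + 0.1 = 2.0
NRC = 2.0 / 4 = 0.5
Rounded to nearest 0.05: 0.5

0.5


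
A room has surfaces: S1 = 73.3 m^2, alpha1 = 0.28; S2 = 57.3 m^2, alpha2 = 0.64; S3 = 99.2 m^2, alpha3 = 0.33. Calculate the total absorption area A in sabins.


Given surfaces:
  Surface 1: 73.3 * 0.28 = 20.524
  Surface 2: 57.3 * 0.64 = 36.672
  Surface 3: 99.2 * 0.33 = 32.736
Formula: A = sum(Si * alpha_i)
A = 20.524 + 36.672 + 32.736
A = 89.93

89.93 sabins


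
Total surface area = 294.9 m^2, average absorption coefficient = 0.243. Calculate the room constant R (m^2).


Given values:
  S = 294.9 m^2, alpha = 0.243
Formula: R = S * alpha / (1 - alpha)
Numerator: 294.9 * 0.243 = 71.6607
Denominator: 1 - 0.243 = 0.757
R = 71.6607 / 0.757 = 94.66

94.66 m^2


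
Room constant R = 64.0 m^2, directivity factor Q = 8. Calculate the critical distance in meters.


Given values:
  R = 64.0 m^2, Q = 8
Formula: d_c = 0.141 * sqrt(Q * R)
Compute Q * R = 8 * 64.0 = 512.0
Compute sqrt(512.0) = 22.6274
d_c = 0.141 * 22.6274 = 3.19

3.19 m


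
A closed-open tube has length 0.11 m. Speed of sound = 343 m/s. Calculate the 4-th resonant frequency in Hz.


Given values:
  Tube type: closed-open, L = 0.11 m, c = 343 m/s, n = 4
Formula: f_n = (2n - 1) * c / (4 * L)
Compute 2n - 1 = 2*4 - 1 = 7
Compute 4 * L = 4 * 0.11 = 0.44
f = 7 * 343 / 0.44
f = 5456.82

5456.82 Hz


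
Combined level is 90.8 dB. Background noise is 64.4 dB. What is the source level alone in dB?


Given values:
  L_total = 90.8 dB, L_bg = 64.4 dB
Formula: L_source = 10 * log10(10^(L_total/10) - 10^(L_bg/10))
Convert to linear:
  10^(90.8/10) = 1202264434.6174
  10^(64.4/10) = 2754228.7033
Difference: 1202264434.6174 - 2754228.7033 = 1199510205.9141
L_source = 10 * log10(1199510205.9141) = 90.79

90.79 dB


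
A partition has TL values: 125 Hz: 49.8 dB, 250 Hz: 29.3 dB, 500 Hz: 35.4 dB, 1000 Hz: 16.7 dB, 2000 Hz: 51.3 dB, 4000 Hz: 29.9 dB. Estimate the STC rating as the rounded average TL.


Given TL values at each frequency:
  125 Hz: 49.8 dB
  250 Hz: 29.3 dB
  500 Hz: 35.4 dB
  1000 Hz: 16.7 dB
  2000 Hz: 51.3 dB
  4000 Hz: 29.9 dB
Formula: STC ~ round(average of TL values)
Sum = 49.8 + 29.3 + 35.4 + 16.7 + 51.3 + 29.9 = 212.4
Average = 212.4 / 6 = 35.4
Rounded: 35

35


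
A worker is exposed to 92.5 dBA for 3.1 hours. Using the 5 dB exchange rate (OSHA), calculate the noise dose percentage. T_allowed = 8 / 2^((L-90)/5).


Given values:
  L = 92.5 dBA, T = 3.1 hours
Formula: T_allowed = 8 / 2^((L - 90) / 5)
Compute exponent: (92.5 - 90) / 5 = 0.5
Compute 2^(0.5) = 1.414214
T_allowed = 8 / 1.414214 = 5.656852 hours
Dose = (T / T_allowed) * 100
Dose = (3.1 / 5.656852) * 100 = 54.8

54.8 %


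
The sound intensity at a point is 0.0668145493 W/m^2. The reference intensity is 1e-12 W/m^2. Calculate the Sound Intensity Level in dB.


Given values:
  I = 0.0668145493 W/m^2
  I_ref = 1e-12 W/m^2
Formula: SIL = 10 * log10(I / I_ref)
Compute ratio: I / I_ref = 66814549300
Compute log10: log10(66814549300) = 10.824871
Multiply: SIL = 10 * 10.824871 = 108.25

108.25 dB


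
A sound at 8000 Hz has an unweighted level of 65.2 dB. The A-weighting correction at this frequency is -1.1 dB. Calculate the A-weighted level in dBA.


Given values:
  SPL = 65.2 dB
  A-weighting at 8000 Hz = -1.1 dB
Formula: L_A = SPL + A_weight
L_A = 65.2 + (-1.1)
L_A = 64.1

64.1 dBA


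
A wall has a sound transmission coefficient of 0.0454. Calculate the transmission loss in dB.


Given values:
  tau = 0.0454
Formula: TL = 10 * log10(1 / tau)
Compute 1 / tau = 1 / 0.0454 = 22.0264
Compute log10(22.0264) = 1.342944
TL = 10 * 1.342944 = 13.43

13.43 dB


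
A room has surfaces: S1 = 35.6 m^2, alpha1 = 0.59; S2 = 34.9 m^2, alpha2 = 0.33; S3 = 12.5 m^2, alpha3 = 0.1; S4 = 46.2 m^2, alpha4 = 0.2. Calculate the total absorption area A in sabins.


Given surfaces:
  Surface 1: 35.6 * 0.59 = 21.004
  Surface 2: 34.9 * 0.33 = 11.517
  Surface 3: 12.5 * 0.1 = 1.25
  Surface 4: 46.2 * 0.2 = 9.24
Formula: A = sum(Si * alpha_i)
A = 21.004 + 11.517 + 1.25 + 9.24
A = 43.01

43.01 sabins


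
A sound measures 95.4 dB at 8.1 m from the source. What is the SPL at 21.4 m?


Given values:
  SPL1 = 95.4 dB, r1 = 8.1 m, r2 = 21.4 m
Formula: SPL2 = SPL1 - 20 * log10(r2 / r1)
Compute ratio: r2 / r1 = 21.4 / 8.1 = 2.642
Compute log10: log10(2.642) = 0.421933
Compute drop: 20 * 0.421933 = 8.4387
SPL2 = 95.4 - 8.4387 = 86.96

86.96 dB


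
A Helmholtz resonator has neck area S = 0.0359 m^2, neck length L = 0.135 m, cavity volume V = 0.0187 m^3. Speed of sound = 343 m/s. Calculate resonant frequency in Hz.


Given values:
  S = 0.0359 m^2, L = 0.135 m, V = 0.0187 m^3, c = 343 m/s
Formula: f = (c / (2*pi)) * sqrt(S / (V * L))
Compute V * L = 0.0187 * 0.135 = 0.0025245
Compute S / (V * L) = 0.0359 / 0.0025245 = 14.2206
Compute sqrt(14.2206) = 3.771021
Compute c / (2*pi) = 343 / 6.283185 = 54.590148
f = 54.590148 * 3.771021 = 205.86

205.86 Hz


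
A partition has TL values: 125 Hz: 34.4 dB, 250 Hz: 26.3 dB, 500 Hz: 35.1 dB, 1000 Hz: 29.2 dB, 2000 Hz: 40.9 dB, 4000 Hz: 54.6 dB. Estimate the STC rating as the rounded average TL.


Given TL values at each frequency:
  125 Hz: 34.4 dB
  250 Hz: 26.3 dB
  500 Hz: 35.1 dB
  1000 Hz: 29.2 dB
  2000 Hz: 40.9 dB
  4000 Hz: 54.6 dB
Formula: STC ~ round(average of TL values)
Sum = 34.4 + 26.3 + 35.1 + 29.2 + 40.9 + 54.6 = 220.5
Average = 220.5 / 6 = 36.75
Rounded: 37

37


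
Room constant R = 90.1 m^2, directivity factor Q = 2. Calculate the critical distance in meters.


Given values:
  R = 90.1 m^2, Q = 2
Formula: d_c = 0.141 * sqrt(Q * R)
Compute Q * R = 2 * 90.1 = 180.2
Compute sqrt(180.2) = 13.4239
d_c = 0.141 * 13.4239 = 1.893

1.893 m


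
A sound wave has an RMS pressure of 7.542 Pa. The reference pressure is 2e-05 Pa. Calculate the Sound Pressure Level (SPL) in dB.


Given values:
  p = 7.542 Pa
  p_ref = 2e-05 Pa
Formula: SPL = 20 * log10(p / p_ref)
Compute ratio: p / p_ref = 7.542 / 2e-05 = 377100
Compute log10: log10(377100) = 5.576457
Multiply: SPL = 20 * 5.576457 = 111.53

111.53 dB


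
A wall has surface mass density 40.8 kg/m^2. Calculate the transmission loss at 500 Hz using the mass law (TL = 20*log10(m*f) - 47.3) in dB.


Given values:
  m = 40.8 kg/m^2, f = 500 Hz
Formula: TL = 20 * log10(m * f) - 47.3
Compute m * f = 40.8 * 500 = 20400.0
Compute log10(20400.0) = 4.30963
Compute 20 * 4.30963 = 86.1926
TL = 86.1926 - 47.3 = 38.89

38.89 dB


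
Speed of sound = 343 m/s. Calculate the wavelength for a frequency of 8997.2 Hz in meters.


Given values:
  c = 343 m/s, f = 8997.2 Hz
Formula: lambda = c / f
lambda = 343 / 8997.2
lambda = 0.0381

0.0381 m


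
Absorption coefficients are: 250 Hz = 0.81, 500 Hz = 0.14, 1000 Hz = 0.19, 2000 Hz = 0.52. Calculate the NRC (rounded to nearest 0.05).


Given values:
  a_250 = 0.81, a_500 = 0.14
  a_1000 = 0.19, a_2000 = 0.52
Formula: NRC = (a250 + a500 + a1000 + a2000) / 4
Sum = 0.81 + 0.14 + 0.19 + 0.52 = 1.66
NRC = 1.66 / 4 = 0.415
Rounded to nearest 0.05: 0.4

0.4


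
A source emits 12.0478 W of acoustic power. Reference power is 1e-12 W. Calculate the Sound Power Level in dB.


Given values:
  W = 12.0478 W
  W_ref = 1e-12 W
Formula: SWL = 10 * log10(W / W_ref)
Compute ratio: W / W_ref = 12047800000000
Compute log10: log10(12047800000000) = 13.080908
Multiply: SWL = 10 * 13.080908 = 130.81

130.81 dB


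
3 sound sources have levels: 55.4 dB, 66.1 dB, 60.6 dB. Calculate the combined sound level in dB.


Formula: L_total = 10 * log10( sum(10^(Li/10)) )
  Source 1: 10^(55.4/10) = 346736.8505
  Source 2: 10^(66.1/10) = 4073802.778
  Source 3: 10^(60.6/10) = 1148153.6215
Sum of linear values = 5568693.25
L_total = 10 * log10(5568693.25) = 67.46

67.46 dB


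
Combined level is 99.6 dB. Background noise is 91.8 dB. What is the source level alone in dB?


Given values:
  L_total = 99.6 dB, L_bg = 91.8 dB
Formula: L_source = 10 * log10(10^(L_total/10) - 10^(L_bg/10))
Convert to linear:
  10^(99.6/10) = 9120108393.5591
  10^(91.8/10) = 1513561248.4362
Difference: 9120108393.5591 - 1513561248.4362 = 7606547145.1229
L_source = 10 * log10(7606547145.1229) = 98.81

98.81 dB


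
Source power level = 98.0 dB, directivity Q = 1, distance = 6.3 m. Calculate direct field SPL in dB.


Given values:
  Lw = 98.0 dB, Q = 1, r = 6.3 m
Formula: SPL = Lw + 10 * log10(Q / (4 * pi * r^2))
Compute 4 * pi * r^2 = 4 * pi * 6.3^2 = 498.7592
Compute Q / denom = 1 / 498.7592 = 0.00200498
Compute 10 * log10(0.00200498) = -26.9789
SPL = 98.0 + (-26.9789) = 71.02

71.02 dB


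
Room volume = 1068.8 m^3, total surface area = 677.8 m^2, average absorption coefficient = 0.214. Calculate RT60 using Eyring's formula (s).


Given values:
  V = 1068.8 m^3, S = 677.8 m^2, alpha = 0.214
Formula: RT60 = 0.161 * V / (-S * ln(1 - alpha))
Compute ln(1 - 0.214) = ln(0.786) = -0.240798
Denominator: -677.8 * -0.240798 = 163.2129
Numerator: 0.161 * 1068.8 = 172.0768
RT60 = 172.0768 / 163.2129 = 1.054

1.054 s


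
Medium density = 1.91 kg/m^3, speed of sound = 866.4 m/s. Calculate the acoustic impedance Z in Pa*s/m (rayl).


Given values:
  rho = 1.91 kg/m^3
  c = 866.4 m/s
Formula: Z = rho * c
Z = 1.91 * 866.4
Z = 1654.82

1654.82 rayl


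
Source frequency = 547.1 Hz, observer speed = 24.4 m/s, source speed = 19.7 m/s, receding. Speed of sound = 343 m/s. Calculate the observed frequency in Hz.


Given values:
  f_s = 547.1 Hz, v_o = 24.4 m/s, v_s = 19.7 m/s
  Direction: receding
Formula: f_o = f_s * (c - v_o) / (c + v_s)
Numerator: c - v_o = 343 - 24.4 = 318.6
Denominator: c + v_s = 343 + 19.7 = 362.7
f_o = 547.1 * 318.6 / 362.7 = 480.58

480.58 Hz


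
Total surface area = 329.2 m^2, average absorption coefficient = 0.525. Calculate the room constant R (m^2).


Given values:
  S = 329.2 m^2, alpha = 0.525
Formula: R = S * alpha / (1 - alpha)
Numerator: 329.2 * 0.525 = 172.83
Denominator: 1 - 0.525 = 0.475
R = 172.83 / 0.475 = 363.85

363.85 m^2


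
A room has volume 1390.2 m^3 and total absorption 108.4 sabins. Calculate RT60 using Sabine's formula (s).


Given values:
  V = 1390.2 m^3
  A = 108.4 sabins
Formula: RT60 = 0.161 * V / A
Numerator: 0.161 * 1390.2 = 223.8222
RT60 = 223.8222 / 108.4 = 2.065

2.065 s


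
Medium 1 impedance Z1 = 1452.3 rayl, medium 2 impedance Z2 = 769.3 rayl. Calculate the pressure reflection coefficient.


Given values:
  Z1 = 1452.3 rayl, Z2 = 769.3 rayl
Formula: R = (Z2 - Z1) / (Z2 + Z1)
Numerator: Z2 - Z1 = 769.3 - 1452.3 = -683.0
Denominator: Z2 + Z1 = 769.3 + 1452.3 = 2221.6
R = -683.0 / 2221.6 = -0.3074

-0.3074


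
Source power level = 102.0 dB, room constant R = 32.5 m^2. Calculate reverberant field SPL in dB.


Given values:
  Lw = 102.0 dB, R = 32.5 m^2
Formula: SPL = Lw + 10 * log10(4 / R)
Compute 4 / R = 4 / 32.5 = 0.123077
Compute 10 * log10(0.123077) = -9.0982
SPL = 102.0 + (-9.0982) = 92.9

92.9 dB


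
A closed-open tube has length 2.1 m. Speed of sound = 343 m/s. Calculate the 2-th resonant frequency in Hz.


Given values:
  Tube type: closed-open, L = 2.1 m, c = 343 m/s, n = 2
Formula: f_n = (2n - 1) * c / (4 * L)
Compute 2n - 1 = 2*2 - 1 = 3
Compute 4 * L = 4 * 2.1 = 8.4
f = 3 * 343 / 8.4
f = 122.5

122.5 Hz


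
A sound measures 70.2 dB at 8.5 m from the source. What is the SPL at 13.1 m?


Given values:
  SPL1 = 70.2 dB, r1 = 8.5 m, r2 = 13.1 m
Formula: SPL2 = SPL1 - 20 * log10(r2 / r1)
Compute ratio: r2 / r1 = 13.1 / 8.5 = 1.5412
Compute log10: log10(1.5412) = 0.187859
Compute drop: 20 * 0.187859 = 3.7572
SPL2 = 70.2 - 3.7572 = 66.44

66.44 dB


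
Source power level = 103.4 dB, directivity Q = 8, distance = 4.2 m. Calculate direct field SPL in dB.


Given values:
  Lw = 103.4 dB, Q = 8, r = 4.2 m
Formula: SPL = Lw + 10 * log10(Q / (4 * pi * r^2))
Compute 4 * pi * r^2 = 4 * pi * 4.2^2 = 221.6708
Compute Q / denom = 8 / 221.6708 = 0.03608955
Compute 10 * log10(0.03608955) = -14.4262
SPL = 103.4 + (-14.4262) = 88.97

88.97 dB


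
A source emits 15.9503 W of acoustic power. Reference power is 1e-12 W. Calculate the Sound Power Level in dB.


Given values:
  W = 15.9503 W
  W_ref = 1e-12 W
Formula: SWL = 10 * log10(W / W_ref)
Compute ratio: W / W_ref = 15950300000000
Compute log10: log10(15950300000000) = 13.202769
Multiply: SWL = 10 * 13.202769 = 132.03

132.03 dB


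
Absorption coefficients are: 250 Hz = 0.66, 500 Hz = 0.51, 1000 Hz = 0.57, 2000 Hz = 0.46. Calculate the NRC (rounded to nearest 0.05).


Given values:
  a_250 = 0.66, a_500 = 0.51
  a_1000 = 0.57, a_2000 = 0.46
Formula: NRC = (a250 + a500 + a1000 + a2000) / 4
Sum = 0.66 + 0.51 + 0.57 + 0.46 = 2.2
NRC = 2.2 / 4 = 0.55
Rounded to nearest 0.05: 0.55

0.55


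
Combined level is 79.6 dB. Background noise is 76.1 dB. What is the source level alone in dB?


Given values:
  L_total = 79.6 dB, L_bg = 76.1 dB
Formula: L_source = 10 * log10(10^(L_total/10) - 10^(L_bg/10))
Convert to linear:
  10^(79.6/10) = 91201083.9356
  10^(76.1/10) = 40738027.7804
Difference: 91201083.9356 - 40738027.7804 = 50463056.1552
L_source = 10 * log10(50463056.1552) = 77.03

77.03 dB


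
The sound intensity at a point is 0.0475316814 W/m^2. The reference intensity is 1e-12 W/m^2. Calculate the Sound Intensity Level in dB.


Given values:
  I = 0.0475316814 W/m^2
  I_ref = 1e-12 W/m^2
Formula: SIL = 10 * log10(I / I_ref)
Compute ratio: I / I_ref = 47531681400
Compute log10: log10(47531681400) = 10.676983
Multiply: SIL = 10 * 10.676983 = 106.77

106.77 dB


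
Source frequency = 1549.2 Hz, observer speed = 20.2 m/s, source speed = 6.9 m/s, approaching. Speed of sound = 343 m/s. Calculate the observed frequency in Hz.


Given values:
  f_s = 1549.2 Hz, v_o = 20.2 m/s, v_s = 6.9 m/s
  Direction: approaching
Formula: f_o = f_s * (c + v_o) / (c - v_s)
Numerator: c + v_o = 343 + 20.2 = 363.2
Denominator: c - v_s = 343 - 6.9 = 336.1
f_o = 1549.2 * 363.2 / 336.1 = 1674.11

1674.11 Hz


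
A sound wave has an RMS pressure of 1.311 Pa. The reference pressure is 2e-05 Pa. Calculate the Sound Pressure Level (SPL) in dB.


Given values:
  p = 1.311 Pa
  p_ref = 2e-05 Pa
Formula: SPL = 20 * log10(p / p_ref)
Compute ratio: p / p_ref = 1.311 / 2e-05 = 65550
Compute log10: log10(65550) = 4.816573
Multiply: SPL = 20 * 4.816573 = 96.33

96.33 dB


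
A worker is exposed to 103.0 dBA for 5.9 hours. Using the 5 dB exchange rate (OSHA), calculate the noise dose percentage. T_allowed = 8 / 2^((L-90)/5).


Given values:
  L = 103.0 dBA, T = 5.9 hours
Formula: T_allowed = 8 / 2^((L - 90) / 5)
Compute exponent: (103.0 - 90) / 5 = 2.6
Compute 2^(2.6) = 6.062866
T_allowed = 8 / 6.062866 = 1.319508 hours
Dose = (T / T_allowed) * 100
Dose = (5.9 / 1.319508) * 100 = 447.14

447.14 %


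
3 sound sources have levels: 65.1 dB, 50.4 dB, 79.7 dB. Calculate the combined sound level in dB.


Formula: L_total = 10 * log10( sum(10^(Li/10)) )
  Source 1: 10^(65.1/10) = 3235936.5693
  Source 2: 10^(50.4/10) = 109647.8196
  Source 3: 10^(79.7/10) = 93325430.0797
Sum of linear values = 96671014.4686
L_total = 10 * log10(96671014.4686) = 79.85

79.85 dB


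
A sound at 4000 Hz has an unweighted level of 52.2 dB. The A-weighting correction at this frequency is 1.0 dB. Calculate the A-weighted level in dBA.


Given values:
  SPL = 52.2 dB
  A-weighting at 4000 Hz = 1.0 dB
Formula: L_A = SPL + A_weight
L_A = 52.2 + (1.0)
L_A = 53.2

53.2 dBA


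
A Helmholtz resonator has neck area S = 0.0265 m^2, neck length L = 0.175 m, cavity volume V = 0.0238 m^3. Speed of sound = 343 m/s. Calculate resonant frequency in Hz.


Given values:
  S = 0.0265 m^2, L = 0.175 m, V = 0.0238 m^3, c = 343 m/s
Formula: f = (c / (2*pi)) * sqrt(S / (V * L))
Compute V * L = 0.0238 * 0.175 = 0.004165
Compute S / (V * L) = 0.0265 / 0.004165 = 6.3625
Compute sqrt(6.3625) = 2.5224
Compute c / (2*pi) = 343 / 6.283185 = 54.590148
f = 54.590148 * 2.5224 = 137.7

137.7 Hz


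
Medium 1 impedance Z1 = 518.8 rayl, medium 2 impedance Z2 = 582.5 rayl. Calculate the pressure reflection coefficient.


Given values:
  Z1 = 518.8 rayl, Z2 = 582.5 rayl
Formula: R = (Z2 - Z1) / (Z2 + Z1)
Numerator: Z2 - Z1 = 582.5 - 518.8 = 63.7
Denominator: Z2 + Z1 = 582.5 + 518.8 = 1101.3
R = 63.7 / 1101.3 = 0.0578

0.0578


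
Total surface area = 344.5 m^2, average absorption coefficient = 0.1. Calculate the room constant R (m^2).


Given values:
  S = 344.5 m^2, alpha = 0.1
Formula: R = S * alpha / (1 - alpha)
Numerator: 344.5 * 0.1 = 34.45
Denominator: 1 - 0.1 = 0.9
R = 34.45 / 0.9 = 38.28

38.28 m^2


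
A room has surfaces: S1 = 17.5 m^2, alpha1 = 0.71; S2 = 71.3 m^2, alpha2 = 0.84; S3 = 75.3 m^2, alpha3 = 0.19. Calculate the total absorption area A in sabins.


Given surfaces:
  Surface 1: 17.5 * 0.71 = 12.425
  Surface 2: 71.3 * 0.84 = 59.892
  Surface 3: 75.3 * 0.19 = 14.307
Formula: A = sum(Si * alpha_i)
A = 12.425 + 59.892 + 14.307
A = 86.62

86.62 sabins


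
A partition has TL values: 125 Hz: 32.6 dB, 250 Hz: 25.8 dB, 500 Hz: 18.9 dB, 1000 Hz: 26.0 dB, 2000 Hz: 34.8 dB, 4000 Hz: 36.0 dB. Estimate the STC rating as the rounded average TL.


Given TL values at each frequency:
  125 Hz: 32.6 dB
  250 Hz: 25.8 dB
  500 Hz: 18.9 dB
  1000 Hz: 26.0 dB
  2000 Hz: 34.8 dB
  4000 Hz: 36.0 dB
Formula: STC ~ round(average of TL values)
Sum = 32.6 + 25.8 + 18.9 + 26.0 + 34.8 + 36.0 = 174.1
Average = 174.1 / 6 = 29.02
Rounded: 29

29


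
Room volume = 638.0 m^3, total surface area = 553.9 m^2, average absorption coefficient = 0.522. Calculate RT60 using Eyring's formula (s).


Given values:
  V = 638.0 m^3, S = 553.9 m^2, alpha = 0.522
Formula: RT60 = 0.161 * V / (-S * ln(1 - alpha))
Compute ln(1 - 0.522) = ln(0.478) = -0.738145
Denominator: -553.9 * -0.738145 = 408.8585
Numerator: 0.161 * 638.0 = 102.718
RT60 = 102.718 / 408.8585 = 0.251

0.251 s


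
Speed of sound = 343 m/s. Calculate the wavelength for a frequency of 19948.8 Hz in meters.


Given values:
  c = 343 m/s, f = 19948.8 Hz
Formula: lambda = c / f
lambda = 343 / 19948.8
lambda = 0.0172

0.0172 m


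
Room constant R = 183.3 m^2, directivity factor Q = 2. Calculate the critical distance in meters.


Given values:
  R = 183.3 m^2, Q = 2
Formula: d_c = 0.141 * sqrt(Q * R)
Compute Q * R = 2 * 183.3 = 366.6
Compute sqrt(366.6) = 19.1468
d_c = 0.141 * 19.1468 = 2.7

2.7 m


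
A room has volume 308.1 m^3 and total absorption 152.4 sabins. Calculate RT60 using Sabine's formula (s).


Given values:
  V = 308.1 m^3
  A = 152.4 sabins
Formula: RT60 = 0.161 * V / A
Numerator: 0.161 * 308.1 = 49.6041
RT60 = 49.6041 / 152.4 = 0.325

0.325 s


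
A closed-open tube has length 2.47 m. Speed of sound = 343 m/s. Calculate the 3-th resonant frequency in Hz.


Given values:
  Tube type: closed-open, L = 2.47 m, c = 343 m/s, n = 3
Formula: f_n = (2n - 1) * c / (4 * L)
Compute 2n - 1 = 2*3 - 1 = 5
Compute 4 * L = 4 * 2.47 = 9.88
f = 5 * 343 / 9.88
f = 173.58

173.58 Hz


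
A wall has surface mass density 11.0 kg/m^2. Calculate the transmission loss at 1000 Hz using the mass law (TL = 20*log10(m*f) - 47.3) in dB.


Given values:
  m = 11.0 kg/m^2, f = 1000 Hz
Formula: TL = 20 * log10(m * f) - 47.3
Compute m * f = 11.0 * 1000 = 11000.0
Compute log10(11000.0) = 4.041393
Compute 20 * 4.041393 = 80.8279
TL = 80.8279 - 47.3 = 33.53

33.53 dB


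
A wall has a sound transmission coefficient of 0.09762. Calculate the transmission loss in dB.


Given values:
  tau = 0.09762
Formula: TL = 10 * log10(1 / tau)
Compute 1 / tau = 1 / 0.09762 = 10.2438
Compute log10(10.2438) = 1.010461
TL = 10 * 1.010461 = 10.1

10.1 dB


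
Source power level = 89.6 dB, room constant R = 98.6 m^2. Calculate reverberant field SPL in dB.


Given values:
  Lw = 89.6 dB, R = 98.6 m^2
Formula: SPL = Lw + 10 * log10(4 / R)
Compute 4 / R = 4 / 98.6 = 0.040568
Compute 10 * log10(0.040568) = -13.9182
SPL = 89.6 + (-13.9182) = 75.68

75.68 dB


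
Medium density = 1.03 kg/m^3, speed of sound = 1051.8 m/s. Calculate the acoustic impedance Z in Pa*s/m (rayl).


Given values:
  rho = 1.03 kg/m^3
  c = 1051.8 m/s
Formula: Z = rho * c
Z = 1.03 * 1051.8
Z = 1083.35

1083.35 rayl


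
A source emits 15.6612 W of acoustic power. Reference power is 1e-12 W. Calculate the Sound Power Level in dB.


Given values:
  W = 15.6612 W
  W_ref = 1e-12 W
Formula: SWL = 10 * log10(W / W_ref)
Compute ratio: W / W_ref = 15661200000000
Compute log10: log10(15661200000000) = 13.194825
Multiply: SWL = 10 * 13.194825 = 131.95

131.95 dB


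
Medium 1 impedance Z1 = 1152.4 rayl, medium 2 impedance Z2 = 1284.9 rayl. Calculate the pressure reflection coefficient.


Given values:
  Z1 = 1152.4 rayl, Z2 = 1284.9 rayl
Formula: R = (Z2 - Z1) / (Z2 + Z1)
Numerator: Z2 - Z1 = 1284.9 - 1152.4 = 132.5
Denominator: Z2 + Z1 = 1284.9 + 1152.4 = 2437.3
R = 132.5 / 2437.3 = 0.0544

0.0544


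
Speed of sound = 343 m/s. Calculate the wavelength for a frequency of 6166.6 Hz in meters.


Given values:
  c = 343 m/s, f = 6166.6 Hz
Formula: lambda = c / f
lambda = 343 / 6166.6
lambda = 0.0556

0.0556 m


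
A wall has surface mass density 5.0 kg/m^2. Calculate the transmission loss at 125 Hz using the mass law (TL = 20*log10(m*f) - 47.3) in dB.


Given values:
  m = 5.0 kg/m^2, f = 125 Hz
Formula: TL = 20 * log10(m * f) - 47.3
Compute m * f = 5.0 * 125 = 625.0
Compute log10(625.0) = 2.79588
Compute 20 * 2.79588 = 55.9176
TL = 55.9176 - 47.3 = 8.62

8.62 dB


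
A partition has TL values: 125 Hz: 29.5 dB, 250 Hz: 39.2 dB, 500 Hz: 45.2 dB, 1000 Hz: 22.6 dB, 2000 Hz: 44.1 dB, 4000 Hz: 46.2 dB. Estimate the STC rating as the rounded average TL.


Given TL values at each frequency:
  125 Hz: 29.5 dB
  250 Hz: 39.2 dB
  500 Hz: 45.2 dB
  1000 Hz: 22.6 dB
  2000 Hz: 44.1 dB
  4000 Hz: 46.2 dB
Formula: STC ~ round(average of TL values)
Sum = 29.5 + 39.2 + 45.2 + 22.6 + 44.1 + 46.2 = 226.8
Average = 226.8 / 6 = 37.8
Rounded: 38

38


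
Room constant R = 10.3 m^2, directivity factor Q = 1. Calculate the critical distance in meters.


Given values:
  R = 10.3 m^2, Q = 1
Formula: d_c = 0.141 * sqrt(Q * R)
Compute Q * R = 1 * 10.3 = 10.3
Compute sqrt(10.3) = 3.2094
d_c = 0.141 * 3.2094 = 0.453

0.453 m


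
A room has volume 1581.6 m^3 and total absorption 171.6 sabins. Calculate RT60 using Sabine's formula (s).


Given values:
  V = 1581.6 m^3
  A = 171.6 sabins
Formula: RT60 = 0.161 * V / A
Numerator: 0.161 * 1581.6 = 254.6376
RT60 = 254.6376 / 171.6 = 1.484

1.484 s


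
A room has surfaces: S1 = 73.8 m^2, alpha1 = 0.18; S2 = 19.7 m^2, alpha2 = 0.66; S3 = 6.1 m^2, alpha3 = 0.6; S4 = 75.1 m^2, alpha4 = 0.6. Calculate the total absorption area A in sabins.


Given surfaces:
  Surface 1: 73.8 * 0.18 = 13.284
  Surface 2: 19.7 * 0.66 = 13.002
  Surface 3: 6.1 * 0.6 = 3.66
  Surface 4: 75.1 * 0.6 = 45.06
Formula: A = sum(Si * alpha_i)
A = 13.284 + 13.002 + 3.66 + 45.06
A = 75.01

75.01 sabins


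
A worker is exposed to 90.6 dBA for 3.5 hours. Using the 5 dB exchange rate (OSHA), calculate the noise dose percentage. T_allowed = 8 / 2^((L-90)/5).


Given values:
  L = 90.6 dBA, T = 3.5 hours
Formula: T_allowed = 8 / 2^((L - 90) / 5)
Compute exponent: (90.6 - 90) / 5 = 0.12
Compute 2^(0.12) = 1.086735
T_allowed = 8 / 1.086735 = 7.3615 hours
Dose = (T / T_allowed) * 100
Dose = (3.5 / 7.3615) * 100 = 47.54

47.54 %


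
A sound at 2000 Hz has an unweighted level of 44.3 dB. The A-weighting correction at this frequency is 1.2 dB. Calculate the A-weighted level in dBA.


Given values:
  SPL = 44.3 dB
  A-weighting at 2000 Hz = 1.2 dB
Formula: L_A = SPL + A_weight
L_A = 44.3 + (1.2)
L_A = 45.5

45.5 dBA


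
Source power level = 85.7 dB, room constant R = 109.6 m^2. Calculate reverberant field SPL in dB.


Given values:
  Lw = 85.7 dB, R = 109.6 m^2
Formula: SPL = Lw + 10 * log10(4 / R)
Compute 4 / R = 4 / 109.6 = 0.036496
Compute 10 * log10(0.036496) = -14.3775
SPL = 85.7 + (-14.3775) = 71.32

71.32 dB


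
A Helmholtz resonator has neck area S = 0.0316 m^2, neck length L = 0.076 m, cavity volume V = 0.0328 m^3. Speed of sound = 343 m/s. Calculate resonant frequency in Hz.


Given values:
  S = 0.0316 m^2, L = 0.076 m, V = 0.0328 m^3, c = 343 m/s
Formula: f = (c / (2*pi)) * sqrt(S / (V * L))
Compute V * L = 0.0328 * 0.076 = 0.0024928
Compute S / (V * L) = 0.0316 / 0.0024928 = 12.6765
Compute sqrt(12.6765) = 3.560407
Compute c / (2*pi) = 343 / 6.283185 = 54.590148
f = 54.590148 * 3.560407 = 194.36

194.36 Hz


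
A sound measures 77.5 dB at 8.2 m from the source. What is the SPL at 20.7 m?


Given values:
  SPL1 = 77.5 dB, r1 = 8.2 m, r2 = 20.7 m
Formula: SPL2 = SPL1 - 20 * log10(r2 / r1)
Compute ratio: r2 / r1 = 20.7 / 8.2 = 2.5244
Compute log10: log10(2.5244) = 0.402158
Compute drop: 20 * 0.402158 = 8.0432
SPL2 = 77.5 - 8.0432 = 69.46

69.46 dB


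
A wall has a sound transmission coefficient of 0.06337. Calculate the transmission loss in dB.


Given values:
  tau = 0.06337
Formula: TL = 10 * log10(1 / tau)
Compute 1 / tau = 1 / 0.06337 = 15.7803
Compute log10(15.7803) = 1.198115
TL = 10 * 1.198115 = 11.98

11.98 dB


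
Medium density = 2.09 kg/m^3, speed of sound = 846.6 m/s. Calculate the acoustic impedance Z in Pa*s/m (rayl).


Given values:
  rho = 2.09 kg/m^3
  c = 846.6 m/s
Formula: Z = rho * c
Z = 2.09 * 846.6
Z = 1769.39

1769.39 rayl


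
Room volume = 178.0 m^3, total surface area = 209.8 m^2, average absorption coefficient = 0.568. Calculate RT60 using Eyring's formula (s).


Given values:
  V = 178.0 m^3, S = 209.8 m^2, alpha = 0.568
Formula: RT60 = 0.161 * V / (-S * ln(1 - alpha))
Compute ln(1 - 0.568) = ln(0.432) = -0.83933
Denominator: -209.8 * -0.83933 = 176.0914
Numerator: 0.161 * 178.0 = 28.658
RT60 = 28.658 / 176.0914 = 0.163

0.163 s


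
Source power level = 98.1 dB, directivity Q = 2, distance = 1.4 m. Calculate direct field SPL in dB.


Given values:
  Lw = 98.1 dB, Q = 2, r = 1.4 m
Formula: SPL = Lw + 10 * log10(Q / (4 * pi * r^2))
Compute 4 * pi * r^2 = 4 * pi * 1.4^2 = 24.6301
Compute Q / denom = 2 / 24.6301 = 0.08120146
Compute 10 * log10(0.08120146) = -10.9044
SPL = 98.1 + (-10.9044) = 87.2

87.2 dB


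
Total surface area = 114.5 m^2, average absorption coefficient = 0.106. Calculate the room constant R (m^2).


Given values:
  S = 114.5 m^2, alpha = 0.106
Formula: R = S * alpha / (1 - alpha)
Numerator: 114.5 * 0.106 = 12.137
Denominator: 1 - 0.106 = 0.894
R = 12.137 / 0.894 = 13.58

13.58 m^2


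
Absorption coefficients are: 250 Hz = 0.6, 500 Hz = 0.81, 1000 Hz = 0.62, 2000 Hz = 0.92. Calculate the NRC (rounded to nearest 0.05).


Given values:
  a_250 = 0.6, a_500 = 0.81
  a_1000 = 0.62, a_2000 = 0.92
Formula: NRC = (a250 + a500 + a1000 + a2000) / 4
Sum = 0.6 + 0.81 + 0.62 + 0.92 = 2.95
NRC = 2.95 / 4 = 0.7375
Rounded to nearest 0.05: 0.75

0.75


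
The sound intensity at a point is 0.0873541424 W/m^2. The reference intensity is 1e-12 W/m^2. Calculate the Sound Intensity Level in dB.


Given values:
  I = 0.0873541424 W/m^2
  I_ref = 1e-12 W/m^2
Formula: SIL = 10 * log10(I / I_ref)
Compute ratio: I / I_ref = 87354142400
Compute log10: log10(87354142400) = 10.941284
Multiply: SIL = 10 * 10.941284 = 109.41

109.41 dB


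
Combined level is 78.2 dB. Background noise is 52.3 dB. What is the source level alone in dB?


Given values:
  L_total = 78.2 dB, L_bg = 52.3 dB
Formula: L_source = 10 * log10(10^(L_total/10) - 10^(L_bg/10))
Convert to linear:
  10^(78.2/10) = 66069344.8008
  10^(52.3/10) = 169824.3652
Difference: 66069344.8008 - 169824.3652 = 65899520.4356
L_source = 10 * log10(65899520.4356) = 78.19

78.19 dB


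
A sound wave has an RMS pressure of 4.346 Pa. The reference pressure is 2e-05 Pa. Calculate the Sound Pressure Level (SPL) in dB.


Given values:
  p = 4.346 Pa
  p_ref = 2e-05 Pa
Formula: SPL = 20 * log10(p / p_ref)
Compute ratio: p / p_ref = 4.346 / 2e-05 = 217300
Compute log10: log10(217300) = 5.33706
Multiply: SPL = 20 * 5.33706 = 106.74

106.74 dB


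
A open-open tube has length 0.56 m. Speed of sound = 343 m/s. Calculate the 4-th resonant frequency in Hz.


Given values:
  Tube type: open-open, L = 0.56 m, c = 343 m/s, n = 4
Formula: f_n = n * c / (2 * L)
Compute 2 * L = 2 * 0.56 = 1.12
f = 4 * 343 / 1.12
f = 1225.0

1225.0 Hz


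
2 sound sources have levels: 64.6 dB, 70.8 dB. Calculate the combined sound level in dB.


Formula: L_total = 10 * log10( sum(10^(Li/10)) )
  Source 1: 10^(64.6/10) = 2884031.5031
  Source 2: 10^(70.8/10) = 12022644.3462
Sum of linear values = 14906675.8493
L_total = 10 * log10(14906675.8493) = 71.73

71.73 dB


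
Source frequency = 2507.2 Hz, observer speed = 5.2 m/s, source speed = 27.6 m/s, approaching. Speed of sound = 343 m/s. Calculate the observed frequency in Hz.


Given values:
  f_s = 2507.2 Hz, v_o = 5.2 m/s, v_s = 27.6 m/s
  Direction: approaching
Formula: f_o = f_s * (c + v_o) / (c - v_s)
Numerator: c + v_o = 343 + 5.2 = 348.2
Denominator: c - v_s = 343 - 27.6 = 315.4
f_o = 2507.2 * 348.2 / 315.4 = 2767.94

2767.94 Hz


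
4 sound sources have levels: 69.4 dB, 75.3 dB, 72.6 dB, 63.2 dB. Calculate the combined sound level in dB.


Formula: L_total = 10 * log10( sum(10^(Li/10)) )
  Source 1: 10^(69.4/10) = 8709635.8996
  Source 2: 10^(75.3/10) = 33884415.6139
  Source 3: 10^(72.6/10) = 18197008.5861
  Source 4: 10^(63.2/10) = 2089296.1309
Sum of linear values = 62880356.2305
L_total = 10 * log10(62880356.2305) = 77.99

77.99 dB


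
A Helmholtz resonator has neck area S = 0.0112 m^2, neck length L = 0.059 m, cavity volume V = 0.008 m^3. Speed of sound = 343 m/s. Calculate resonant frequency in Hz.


Given values:
  S = 0.0112 m^2, L = 0.059 m, V = 0.008 m^3, c = 343 m/s
Formula: f = (c / (2*pi)) * sqrt(S / (V * L))
Compute V * L = 0.008 * 0.059 = 0.000472
Compute S / (V * L) = 0.0112 / 0.000472 = 23.7288
Compute sqrt(23.7288) = 4.871222
Compute c / (2*pi) = 343 / 6.283185 = 54.590148
f = 54.590148 * 4.871222 = 265.92

265.92 Hz


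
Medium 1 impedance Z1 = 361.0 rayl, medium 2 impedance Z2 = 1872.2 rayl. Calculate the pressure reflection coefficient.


Given values:
  Z1 = 361.0 rayl, Z2 = 1872.2 rayl
Formula: R = (Z2 - Z1) / (Z2 + Z1)
Numerator: Z2 - Z1 = 1872.2 - 361.0 = 1511.2
Denominator: Z2 + Z1 = 1872.2 + 361.0 = 2233.2
R = 1511.2 / 2233.2 = 0.6767

0.6767


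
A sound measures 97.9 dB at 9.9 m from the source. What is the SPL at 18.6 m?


Given values:
  SPL1 = 97.9 dB, r1 = 9.9 m, r2 = 18.6 m
Formula: SPL2 = SPL1 - 20 * log10(r2 / r1)
Compute ratio: r2 / r1 = 18.6 / 9.9 = 1.8788
Compute log10: log10(1.8788) = 0.273881
Compute drop: 20 * 0.273881 = 5.4776
SPL2 = 97.9 - 5.4776 = 92.42

92.42 dB


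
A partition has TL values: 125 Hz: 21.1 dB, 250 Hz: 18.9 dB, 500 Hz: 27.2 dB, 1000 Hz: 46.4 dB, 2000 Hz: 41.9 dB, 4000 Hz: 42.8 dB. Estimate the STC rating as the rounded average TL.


Given TL values at each frequency:
  125 Hz: 21.1 dB
  250 Hz: 18.9 dB
  500 Hz: 27.2 dB
  1000 Hz: 46.4 dB
  2000 Hz: 41.9 dB
  4000 Hz: 42.8 dB
Formula: STC ~ round(average of TL values)
Sum = 21.1 + 18.9 + 27.2 + 46.4 + 41.9 + 42.8 = 198.3
Average = 198.3 / 6 = 33.05
Rounded: 33

33


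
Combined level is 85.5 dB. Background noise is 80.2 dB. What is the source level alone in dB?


Given values:
  L_total = 85.5 dB, L_bg = 80.2 dB
Formula: L_source = 10 * log10(10^(L_total/10) - 10^(L_bg/10))
Convert to linear:
  10^(85.5/10) = 354813389.2336
  10^(80.2/10) = 104712854.8051
Difference: 354813389.2336 - 104712854.8051 = 250100534.4285
L_source = 10 * log10(250100534.4285) = 83.98

83.98 dB


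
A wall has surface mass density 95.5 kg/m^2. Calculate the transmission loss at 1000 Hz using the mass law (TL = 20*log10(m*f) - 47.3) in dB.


Given values:
  m = 95.5 kg/m^2, f = 1000 Hz
Formula: TL = 20 * log10(m * f) - 47.3
Compute m * f = 95.5 * 1000 = 95500.0
Compute log10(95500.0) = 4.980003
Compute 20 * 4.980003 = 99.6001
TL = 99.6001 - 47.3 = 52.3

52.3 dB


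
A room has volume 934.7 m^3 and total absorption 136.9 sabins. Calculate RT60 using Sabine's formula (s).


Given values:
  V = 934.7 m^3
  A = 136.9 sabins
Formula: RT60 = 0.161 * V / A
Numerator: 0.161 * 934.7 = 150.4867
RT60 = 150.4867 / 136.9 = 1.099

1.099 s


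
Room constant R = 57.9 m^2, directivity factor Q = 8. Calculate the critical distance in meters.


Given values:
  R = 57.9 m^2, Q = 8
Formula: d_c = 0.141 * sqrt(Q * R)
Compute Q * R = 8 * 57.9 = 463.2
Compute sqrt(463.2) = 21.5221
d_c = 0.141 * 21.5221 = 3.035

3.035 m


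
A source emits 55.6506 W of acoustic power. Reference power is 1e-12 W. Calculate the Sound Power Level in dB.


Given values:
  W = 55.6506 W
  W_ref = 1e-12 W
Formula: SWL = 10 * log10(W / W_ref)
Compute ratio: W / W_ref = 55650600000000
Compute log10: log10(55650600000000) = 13.74547
Multiply: SWL = 10 * 13.74547 = 137.45

137.45 dB


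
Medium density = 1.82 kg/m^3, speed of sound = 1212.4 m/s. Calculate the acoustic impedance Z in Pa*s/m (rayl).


Given values:
  rho = 1.82 kg/m^3
  c = 1212.4 m/s
Formula: Z = rho * c
Z = 1.82 * 1212.4
Z = 2206.57

2206.57 rayl


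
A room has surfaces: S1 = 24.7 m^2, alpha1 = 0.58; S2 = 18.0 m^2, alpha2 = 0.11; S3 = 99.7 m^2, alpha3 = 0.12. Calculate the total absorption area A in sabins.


Given surfaces:
  Surface 1: 24.7 * 0.58 = 14.326
  Surface 2: 18.0 * 0.11 = 1.98
  Surface 3: 99.7 * 0.12 = 11.964
Formula: A = sum(Si * alpha_i)
A = 14.326 + 1.98 + 11.964
A = 28.27

28.27 sabins


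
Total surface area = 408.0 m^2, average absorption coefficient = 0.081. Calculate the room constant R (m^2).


Given values:
  S = 408.0 m^2, alpha = 0.081
Formula: R = S * alpha / (1 - alpha)
Numerator: 408.0 * 0.081 = 33.048
Denominator: 1 - 0.081 = 0.919
R = 33.048 / 0.919 = 35.96

35.96 m^2
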